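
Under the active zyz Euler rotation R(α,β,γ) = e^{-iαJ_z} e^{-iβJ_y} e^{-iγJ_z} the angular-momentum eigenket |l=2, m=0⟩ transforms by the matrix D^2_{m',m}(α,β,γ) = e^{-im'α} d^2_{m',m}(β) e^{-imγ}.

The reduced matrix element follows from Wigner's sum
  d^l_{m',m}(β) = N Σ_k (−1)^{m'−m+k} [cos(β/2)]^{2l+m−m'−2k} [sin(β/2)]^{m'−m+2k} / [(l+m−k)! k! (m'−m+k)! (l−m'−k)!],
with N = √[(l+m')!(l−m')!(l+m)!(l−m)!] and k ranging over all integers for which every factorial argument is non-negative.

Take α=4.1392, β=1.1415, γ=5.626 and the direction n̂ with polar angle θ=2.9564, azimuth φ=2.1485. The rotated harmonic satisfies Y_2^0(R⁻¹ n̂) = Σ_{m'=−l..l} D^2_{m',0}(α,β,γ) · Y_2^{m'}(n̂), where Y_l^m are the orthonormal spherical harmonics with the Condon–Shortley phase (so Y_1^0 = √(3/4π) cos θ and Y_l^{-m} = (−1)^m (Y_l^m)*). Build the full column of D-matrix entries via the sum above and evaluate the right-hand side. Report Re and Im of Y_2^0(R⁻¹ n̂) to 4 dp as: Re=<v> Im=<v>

Need the full column D^2_{m',0} for m'=−2..2 at α=4.1392, β=1.1415, γ=5.626.
cos(β/2)=0.841496, sin(β/2)=0.540263
d^2_{-2,0}: single k=2 term ⇒ +0.506280;  D = -0.208481+0.461362i
d^2_{-1,0}: k∈[1..2] ⇒ +0.788565 -0.325045 = +0.463519;  D = -0.251373-0.389438i
d^2_{0,0}: k∈[0..2] ⇒ +0.501428 -0.826752 +0.085197 = -0.240128;  D = -0.240128+0.000000i
d^2_{1,0}: k∈[0..1] ⇒ -0.788565 +0.325045 = -0.463519;  D = +0.251373-0.389438i
d^2_{2,0}: single k=0 term ⇒ +0.506280;  D = -0.208481-0.461362i
Y_2^{m'}(θ=2.9564,φ=2.1485) and Σ D·Y over m':
  (-0.2085+0.4614i)·(-0.0053+0.0120i)  (-0.2514-0.3894i)·(+0.0764+0.1171i)  (-0.2401+0.0000i)·(+0.5987+0.0000i)  (+0.2514-0.3894i)·(-0.0764+0.1171i)  (-0.2085-0.4614i)·(-0.0053-0.0120i)
Y_2^0(R⁻¹ n̂) = -0.099776+0.000000i

Re=-0.0998 Im=0.0000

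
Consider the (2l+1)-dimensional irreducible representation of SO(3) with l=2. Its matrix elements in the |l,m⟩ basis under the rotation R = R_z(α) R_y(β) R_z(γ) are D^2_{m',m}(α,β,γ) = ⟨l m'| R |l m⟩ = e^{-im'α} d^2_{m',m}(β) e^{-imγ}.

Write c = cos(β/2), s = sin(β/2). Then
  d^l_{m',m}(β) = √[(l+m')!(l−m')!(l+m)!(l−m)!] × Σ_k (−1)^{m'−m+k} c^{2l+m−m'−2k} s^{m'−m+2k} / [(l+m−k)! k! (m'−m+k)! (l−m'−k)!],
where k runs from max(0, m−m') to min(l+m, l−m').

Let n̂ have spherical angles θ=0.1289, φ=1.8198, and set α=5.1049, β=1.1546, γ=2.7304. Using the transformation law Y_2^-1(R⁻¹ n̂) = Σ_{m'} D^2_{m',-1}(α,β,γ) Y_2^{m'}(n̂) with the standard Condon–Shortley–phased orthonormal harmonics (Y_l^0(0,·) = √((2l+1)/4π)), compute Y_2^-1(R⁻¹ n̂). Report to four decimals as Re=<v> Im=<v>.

Re=0.1948 Im=-0.0805

Need the full column D^2_{m',-1} for m'=−2..2 at α=5.1049, β=1.1546, γ=2.7304.
cos(β/2)=0.837939, sin(β/2)=0.545763
d^2_{-2,-1}: single k=1 term ⇒ +0.642203;  D = +0.597849+0.234522i
d^2_{-1,-1}: k∈[0..1] ⇒ +0.493004 -0.627416 = -0.134412;  D = -0.002511-0.134388i
d^2_{0,-1}: k∈[0..1] ⇒ -0.786534 +0.333658 = -0.452876;  D = +0.415127-0.181016i
d^2_{1,-1}: k∈[0..1] ⇒ +0.627416 -0.088719 = +0.538696;  D = -0.387824-0.373880i
d^2_{2,-1}: single k=0 term ⇒ -0.272431;  D = -0.099678+0.253541i
Y_2^{m'}(θ=0.1289,φ=1.8198) and Σ D·Y over m':
  (+0.5978+0.2345i)·(-0.0056+0.0030i)  (-0.0025-0.1344i)·(-0.0243-0.0954i)  (+0.4151-0.1810i)·(+0.6151+0.0000i)  (-0.3878-0.3739i)·(+0.0243-0.0954i)  (-0.0997+0.2535i)·(-0.0056-0.0030i)
Y_2^-1(R⁻¹ n̂) = +0.194766-0.080519i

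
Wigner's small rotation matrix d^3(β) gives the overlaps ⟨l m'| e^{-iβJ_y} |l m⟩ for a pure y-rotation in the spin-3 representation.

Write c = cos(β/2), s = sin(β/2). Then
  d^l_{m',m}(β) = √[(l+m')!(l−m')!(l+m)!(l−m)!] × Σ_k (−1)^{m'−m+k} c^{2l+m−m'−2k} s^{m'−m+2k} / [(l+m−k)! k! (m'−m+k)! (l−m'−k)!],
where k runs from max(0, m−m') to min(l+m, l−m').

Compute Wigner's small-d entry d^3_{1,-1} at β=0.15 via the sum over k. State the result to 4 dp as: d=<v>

d^3_{1,-1}(β=0.15) via Wigner's sum:
Half-angle: c=0.997189, s=0.074930. N=√(24·2·2·24)=48.000000
Admissible k: 0..2 (factorial args all ≥0)
  k=0: (−1)^2·48.0000/(8)·0.9972^4·0.0749^2 = +0.033310
  k=1: (−1)^3·48.0000/(6)·0.9972^2·0.0749^4 = -0.000251
  k=2: (−1)^4·48.0000/(48)·0.9972^0·0.0749^6 = +0.000000
d^3_{1,-1}(0.15) = +0.033310 -0.000251 +0.000000 = +0.033059

d=0.0331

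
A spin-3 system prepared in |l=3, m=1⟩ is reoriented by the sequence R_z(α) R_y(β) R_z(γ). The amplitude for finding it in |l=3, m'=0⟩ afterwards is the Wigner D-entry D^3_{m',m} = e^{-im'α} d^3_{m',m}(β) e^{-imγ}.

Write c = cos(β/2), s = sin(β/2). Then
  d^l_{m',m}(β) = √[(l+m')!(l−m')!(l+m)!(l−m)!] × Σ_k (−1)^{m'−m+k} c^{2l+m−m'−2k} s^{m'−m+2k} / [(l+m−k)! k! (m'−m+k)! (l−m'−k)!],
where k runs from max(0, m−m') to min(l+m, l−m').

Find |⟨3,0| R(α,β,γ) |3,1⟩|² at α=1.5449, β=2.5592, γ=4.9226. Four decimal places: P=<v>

D^3_{0,1}(1.5449,2.5592,4.9226) = e^{-i·0·1.5449}·d^3_{0,1}(2.5592)·e^{-i·1·4.9226}. Compute d first:
c=cos(2.5592/2)=0.287098, s=sin(2.5592/2)=0.957901; N=√[6·6·24·2]=41.569219
Admissible k: 1..3 (factorial args all ≥0)
  k=1: (−1)^0·41.5692/(12)·0.2871^5·0.9579^1 = +0.006472
  k=2: (−1)^1·41.5692/(4)·0.2871^3·0.9579^3 = -0.216155
  k=3: (−1)^2·41.5692/(12)·0.2871^1·0.9579^5 = +0.802093
d^3_{0,1}(2.5592) = +0.006472 -0.216155 +0.802093 = +0.592410
|D^3_{0,1}|² = |d^3_{0,1}(β)|² = (+0.592410)² = 0.350950 (the z-rotation phases have unit modulus)

P=0.3509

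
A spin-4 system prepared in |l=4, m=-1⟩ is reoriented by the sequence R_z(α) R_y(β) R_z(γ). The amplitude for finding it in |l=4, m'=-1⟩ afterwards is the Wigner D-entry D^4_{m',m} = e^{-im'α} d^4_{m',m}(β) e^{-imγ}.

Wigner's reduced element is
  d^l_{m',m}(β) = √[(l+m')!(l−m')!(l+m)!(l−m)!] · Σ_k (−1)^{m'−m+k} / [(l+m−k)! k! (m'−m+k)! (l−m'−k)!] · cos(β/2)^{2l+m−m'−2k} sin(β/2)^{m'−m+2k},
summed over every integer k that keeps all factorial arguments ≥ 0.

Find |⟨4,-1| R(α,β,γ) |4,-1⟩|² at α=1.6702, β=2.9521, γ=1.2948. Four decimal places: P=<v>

First d^4_{-1,-1}(β=2.9521), then the phase factors e^{-i(-1)α} and e^{-i(-1)γ}:
With c≡cos(β/2)=0.094605 and s≡sin(β/2)=0.995515, N=[6·120·6·120]^{1/2}=720.000000
The bounds max(0,m−m')=0 and min(l+m,l−m')=3 give 4 terms
  k=0: (−1)^0·720.0000/(720)·0.0946^8·0.9955^0 = +0.000000
  k=1: (−1)^1·720.0000/(48)·0.0946^6·0.9955^2 = -0.000011
  k=2: (−1)^2·720.0000/(24)·0.0946^4·0.9955^4 = +0.002360
  k=3: (−1)^3·720.0000/(72)·0.0946^2·0.9955^6 = -0.087119
d^4_{-1,-1}(2.9521) = +0.000000 -0.000011 +0.002360 -0.087119 = -0.084769
|D^4_{-1,-1}|² = |d^4_{-1,-1}(β)|² = (-0.084769)² = 0.007186 (the z-rotation phases have unit modulus)

P=0.0072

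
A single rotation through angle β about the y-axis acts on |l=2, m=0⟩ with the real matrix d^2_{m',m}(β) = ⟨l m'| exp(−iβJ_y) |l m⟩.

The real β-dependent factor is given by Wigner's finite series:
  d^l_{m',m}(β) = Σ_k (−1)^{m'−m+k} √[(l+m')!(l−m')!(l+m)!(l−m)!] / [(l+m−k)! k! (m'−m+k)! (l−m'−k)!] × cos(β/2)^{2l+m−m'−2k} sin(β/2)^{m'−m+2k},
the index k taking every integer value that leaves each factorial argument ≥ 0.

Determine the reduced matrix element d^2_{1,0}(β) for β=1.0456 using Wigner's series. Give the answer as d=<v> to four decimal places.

d^2_{1,0}(β=1.0456) via Wigner's sum:
With c≡cos(β/2)=0.866425 and s≡sin(β/2)=0.499308, N=[6·1·2·2]^{1/2}=4.898979
The bounds max(0,m−m')=0 and min(l+m,l−m')=1 give 2 terms
  k=0: (−1)^1·4.8990/(2)·0.8664^3·0.4993^1 = -0.795493
  k=1: (−1)^2·4.8990/(2)·0.8664^1·0.4993^3 = +0.264187
d^2_{1,0}(1.0456) = -0.795493 +0.264187 = -0.531306

d=-0.5313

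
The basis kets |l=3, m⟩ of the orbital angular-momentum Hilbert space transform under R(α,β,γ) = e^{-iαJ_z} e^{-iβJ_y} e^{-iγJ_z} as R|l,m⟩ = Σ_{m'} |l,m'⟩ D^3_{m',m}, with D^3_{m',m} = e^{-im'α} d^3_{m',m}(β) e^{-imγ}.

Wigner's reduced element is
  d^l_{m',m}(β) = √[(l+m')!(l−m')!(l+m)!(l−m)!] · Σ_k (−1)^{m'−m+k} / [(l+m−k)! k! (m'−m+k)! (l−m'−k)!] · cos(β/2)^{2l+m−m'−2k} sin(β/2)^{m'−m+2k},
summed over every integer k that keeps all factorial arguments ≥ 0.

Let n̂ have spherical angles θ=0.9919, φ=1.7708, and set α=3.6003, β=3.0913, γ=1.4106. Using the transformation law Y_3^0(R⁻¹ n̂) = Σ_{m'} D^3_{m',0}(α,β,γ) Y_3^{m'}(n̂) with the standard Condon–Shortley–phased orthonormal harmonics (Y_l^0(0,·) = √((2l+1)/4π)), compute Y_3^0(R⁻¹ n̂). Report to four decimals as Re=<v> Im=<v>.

Re=0.3010 Im=0.0000

Need the full column D^3_{m',0} for m'=−3..3 at α=3.6003, β=3.0913, γ=1.4106.
cos(β/2)=0.025144, sin(β/2)=0.999684
d^3_{-3,0}: single k=3 term ⇒ +0.000071;  D = -0.000014-0.000070i
d^3_{-2,0}: k∈[2..3] ⇒ +0.000002 -0.003458 = -0.003456;  D = -0.002101-0.002744i
d^3_{-1,0}: k∈[1..3] ⇒ +0.000000 -0.000165 +0.086963 = +0.086798;  D = -0.077825-0.038433i
d^3_{0,0}: k∈[0..3] ⇒ +0.000000 -0.000004 +0.005683 -0.998105 = -0.992426;  D = -0.992426+0.000000i
d^3_{1,0}: k∈[0..2] ⇒ -0.000000 +0.000165 -0.086963 = -0.086798;  D = +0.077825-0.038433i
d^3_{2,0}: k∈[0..1] ⇒ +0.000002 -0.003458 = -0.003456;  D = -0.002101+0.002744i
d^3_{3,0}: single k=0 term ⇒ -0.000071;  D = +0.000014-0.000070i
Y_3^{m'}(θ=0.9919,φ=1.7708) and Σ D·Y over m':
  (-0.0000-0.0001i)·(+0.1382+0.2020i)  (-0.0021-0.0027i)·(-0.3608+0.1526i)  (-0.0778-0.0384i)·(-0.0267-0.1317i)  (-0.9924+0.0000i)·(-0.3069+0.0000i)  (+0.0778-0.0384i)·(+0.0267-0.1317i)  (-0.0021+0.0027i)·(-0.3608-0.1526i)  (+0.0000-0.0001i)·(-0.1382+0.2020i)
Y_3^0(R⁻¹ n̂) = +0.301030-0.000000i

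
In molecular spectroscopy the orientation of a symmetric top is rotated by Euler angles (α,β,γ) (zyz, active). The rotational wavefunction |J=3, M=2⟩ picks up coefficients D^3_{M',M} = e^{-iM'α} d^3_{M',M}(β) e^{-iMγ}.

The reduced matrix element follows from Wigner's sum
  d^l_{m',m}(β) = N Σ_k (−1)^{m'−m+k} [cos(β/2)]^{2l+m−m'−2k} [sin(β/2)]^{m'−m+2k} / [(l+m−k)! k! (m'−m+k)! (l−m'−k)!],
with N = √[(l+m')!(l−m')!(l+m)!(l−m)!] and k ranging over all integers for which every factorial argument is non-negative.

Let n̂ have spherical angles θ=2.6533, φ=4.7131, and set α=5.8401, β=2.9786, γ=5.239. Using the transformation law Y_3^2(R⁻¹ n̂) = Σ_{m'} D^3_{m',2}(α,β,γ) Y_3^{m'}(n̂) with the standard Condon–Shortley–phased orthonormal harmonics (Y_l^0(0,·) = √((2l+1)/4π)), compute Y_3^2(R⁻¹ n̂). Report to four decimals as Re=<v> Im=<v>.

Re=0.0429 Im=-0.1631

Need the full column D^3_{m',2} for m'=−3..3 at α=5.8401, β=2.9786, γ=5.239.
cos(β/2)=0.081406, sin(β/2)=0.996681
d^3_{-3,2}: single k=5 term ⇒ +0.196116;  D = +0.142272+0.134983i
d^3_{-2,2}: k∈[4..5] ⇒ +0.032697 -0.980251 = -0.947553;  D = -0.341410-0.883910i
d^3_{-1,2}: k∈[3..4] ⇒ +0.003378 -0.253185 = -0.249807;  D = +0.018591-0.249114i
d^3_{0,2}: k∈[2..3] ⇒ +0.000239 -0.035818 = -0.035579;  D = +0.017604-0.030919i
d^3_{1,2}: k∈[1..2] ⇒ +0.000011 -0.003378 = -0.003367;  D = +0.002759-0.001929i
d^3_{2,2}: k∈[0..1] ⇒ +0.000000 -0.000218 = -0.000218;  D = +0.000215-0.000036i
d^3_{3,2}: single k=0 term ⇒ -0.000009;  D = +0.000008+0.000002i
Y_3^{m'}(θ=2.6533,φ=4.7131) and Σ D·Y over m':
  (+0.1423+0.1350i)·(-0.0001-0.0431i)  (-0.3414-0.8839i)·(+0.1986-0.0003i)  (+0.0186-0.2491i)·(+0.0003+0.4396i)  (+0.0176-0.0309i)·(-0.2965+0.0000i)  (+0.0028-0.0019i)·(-0.0003+0.4396i)  (+0.0002-0.0000i)·(+0.1986+0.0003i)  (+0.0000+0.0000i)·(+0.0001-0.0431i)
Y_3^2(R⁻¹ n̂) = +0.042929-0.163144i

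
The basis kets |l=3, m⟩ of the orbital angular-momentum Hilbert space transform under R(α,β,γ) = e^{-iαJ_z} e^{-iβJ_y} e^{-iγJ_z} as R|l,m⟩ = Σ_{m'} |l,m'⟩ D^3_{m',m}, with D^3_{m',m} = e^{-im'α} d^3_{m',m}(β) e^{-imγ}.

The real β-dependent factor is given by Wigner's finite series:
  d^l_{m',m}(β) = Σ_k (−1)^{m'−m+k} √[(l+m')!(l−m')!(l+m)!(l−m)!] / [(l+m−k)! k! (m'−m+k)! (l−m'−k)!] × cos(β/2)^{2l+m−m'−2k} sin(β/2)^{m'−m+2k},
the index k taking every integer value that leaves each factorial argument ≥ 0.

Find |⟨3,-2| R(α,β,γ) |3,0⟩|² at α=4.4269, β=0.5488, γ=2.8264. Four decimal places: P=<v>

P=0.1011

Split into d^3_{-2,0}(β=0.5488) × two z-phases.
c=cos(0.5488/2)=0.962588, s=sin(0.5488/2)=0.270969; N=√[1·120·6·6]=65.726707
k: max(0,(0)−(-2))=2 … min(3+(0),3−(-2))=3
  k=2: (−1)^0·65.7267/(12)·0.9626^4·0.2710^2 = +0.345273
  k=3: (−1)^1·65.7267/(12)·0.9626^2·0.2710^4 = -0.027360
d^3_{-2,0}(0.5488) = +0.345273 -0.027360 = +0.317913
|D^3_{-2,0}|² = |d^3_{-2,0}(β)|² = (+0.317913)² = 0.101069 (the z-rotation phases have unit modulus)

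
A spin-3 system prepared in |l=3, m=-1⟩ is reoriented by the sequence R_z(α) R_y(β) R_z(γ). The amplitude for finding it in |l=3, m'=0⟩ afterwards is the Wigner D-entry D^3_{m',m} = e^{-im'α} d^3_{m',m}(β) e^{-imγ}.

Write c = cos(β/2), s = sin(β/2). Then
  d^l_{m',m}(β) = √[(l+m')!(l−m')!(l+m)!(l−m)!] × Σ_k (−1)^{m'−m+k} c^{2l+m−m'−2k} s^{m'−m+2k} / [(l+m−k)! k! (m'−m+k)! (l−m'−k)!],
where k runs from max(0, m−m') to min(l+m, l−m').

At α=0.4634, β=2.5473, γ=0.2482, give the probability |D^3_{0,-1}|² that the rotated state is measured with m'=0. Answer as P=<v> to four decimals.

P=0.3478

D^3_{0,-1}(0.4634,2.5473,0.2482) = e^{-i·0·0.4634}·d^3_{0,-1}(2.5473)·e^{-i·-1·0.2482}. Compute d first:
c=cos(2.5473/2)=0.292793, s=sin(2.5473/2)=0.956176; N=√[6·6·2·24]=41.569219
The bounds max(0,m−m')=0 and min(l+m,l−m')=2 give 3 terms
  k=0: (−1)^1·41.5692/(12)·0.2928^5·0.9562^1 = -0.007127
  k=1: (−1)^2·41.5692/(4)·0.2928^3·0.9562^3 = +0.228038
  k=2: (−1)^3·41.5692/(12)·0.2928^1·0.9562^5 = -0.810662
d^3_{0,-1}(2.5473) = -0.007127 +0.228038 -0.810662 = -0.589752
|D^3_{0,-1}|² = |d^3_{0,-1}(β)|² = (-0.589752)² = 0.347808 (the z-rotation phases have unit modulus)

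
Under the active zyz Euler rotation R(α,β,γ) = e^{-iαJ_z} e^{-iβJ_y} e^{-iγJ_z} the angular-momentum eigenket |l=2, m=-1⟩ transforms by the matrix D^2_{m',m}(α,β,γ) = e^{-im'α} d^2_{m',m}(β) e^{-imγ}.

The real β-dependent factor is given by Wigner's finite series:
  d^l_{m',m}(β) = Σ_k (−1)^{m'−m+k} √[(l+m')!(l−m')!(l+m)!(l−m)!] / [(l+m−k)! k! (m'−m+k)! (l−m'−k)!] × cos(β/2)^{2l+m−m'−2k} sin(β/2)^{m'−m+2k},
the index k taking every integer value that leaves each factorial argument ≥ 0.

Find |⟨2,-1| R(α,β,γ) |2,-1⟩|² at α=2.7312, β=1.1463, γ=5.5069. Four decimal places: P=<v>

D^2_{-1,-1}(2.7312,1.1463,5.5069) = e^{-i·-1·2.7312}·d^2_{-1,-1}(1.1463)·e^{-i·-1·5.5069}. Compute d first:
c=cos(1.1463/2)=0.840197, s=sin(1.1463/2)=0.542281; N=√[1·6·1·6]=6.000000
The bounds max(0,m−m')=0 and min(l+m,l−m')=1 give 2 terms
  k=0: (−1)^0·6.0000/(6)·0.8402^4·0.5423^0 = +0.498338
  k=1: (−1)^1·6.0000/(2)·0.8402^2·0.5423^2 = -0.622777
d^2_{-1,-1}(1.1463) = +0.498338 -0.622777 = -0.124439
|D^2_{-1,-1}|² = |d^2_{-1,-1}(β)|² = (-0.124439)² = 0.015485 (the z-rotation phases have unit modulus)

P=0.0155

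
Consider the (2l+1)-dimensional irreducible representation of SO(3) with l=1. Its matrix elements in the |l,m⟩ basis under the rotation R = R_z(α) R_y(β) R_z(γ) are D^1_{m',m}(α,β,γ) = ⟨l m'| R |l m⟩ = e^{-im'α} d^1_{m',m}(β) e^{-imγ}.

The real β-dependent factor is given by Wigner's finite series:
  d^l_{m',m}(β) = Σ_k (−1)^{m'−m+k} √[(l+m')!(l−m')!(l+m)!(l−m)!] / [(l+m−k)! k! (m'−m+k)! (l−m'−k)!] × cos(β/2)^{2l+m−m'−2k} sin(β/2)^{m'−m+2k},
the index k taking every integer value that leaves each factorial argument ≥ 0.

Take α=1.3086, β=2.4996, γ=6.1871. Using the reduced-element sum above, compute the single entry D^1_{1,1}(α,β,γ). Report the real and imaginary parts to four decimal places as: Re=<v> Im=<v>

Re=0.0349 Im=-0.0932

D^1_{1,1}(1.3086,2.4996,6.1871) = e^{-i·1·1.3086}·d^1_{1,1}(2.4996)·e^{-i·1·6.1871}. Compute d first:
With c≡cos(β/2)=0.315512 and s≡sin(β/2)=0.948922, N=[2·1·2·1]^{1/2}=2.000000
The bounds max(0,m−m')=0 and min(l+m,l−m')=0 give 1 term
  k=0: (−1)^0·2.0000/(2)·0.3155^2·0.9489^0 = +0.099548
d^1_{1,1}(2.4996) = +0.099548
Phases: e^{-i·(1)·1.3086}=+0.259202-0.965823i, e^{-i·(1)·6.1871}=+0.995387+0.095938i ⇒ D=+0.034908-0.093227i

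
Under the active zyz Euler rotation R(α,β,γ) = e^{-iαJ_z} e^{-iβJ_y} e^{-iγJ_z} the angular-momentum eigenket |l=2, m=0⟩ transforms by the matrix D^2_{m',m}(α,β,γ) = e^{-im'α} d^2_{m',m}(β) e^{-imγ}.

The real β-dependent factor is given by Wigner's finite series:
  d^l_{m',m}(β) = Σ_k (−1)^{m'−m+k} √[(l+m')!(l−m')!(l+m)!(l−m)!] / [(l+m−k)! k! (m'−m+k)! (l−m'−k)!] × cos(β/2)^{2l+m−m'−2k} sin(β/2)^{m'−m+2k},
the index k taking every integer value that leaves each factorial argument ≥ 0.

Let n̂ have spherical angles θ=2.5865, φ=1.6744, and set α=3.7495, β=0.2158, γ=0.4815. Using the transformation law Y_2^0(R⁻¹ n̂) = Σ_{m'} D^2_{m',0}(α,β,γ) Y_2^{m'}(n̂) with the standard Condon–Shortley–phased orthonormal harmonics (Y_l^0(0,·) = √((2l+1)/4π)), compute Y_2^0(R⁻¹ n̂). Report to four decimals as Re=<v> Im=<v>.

Need the full column D^2_{m',0} for m'=−2..2 at α=3.7495, β=0.2158, γ=0.4815.
cos(β/2)=0.994184, sin(β/2)=0.107691
d^2_{-2,0}: single k=2 term ⇒ +0.028078;  D = +0.009759+0.026327i
d^2_{-1,0}: k∈[1..2] ⇒ +0.259212 -0.003041 = +0.256170;  D = -0.210276-0.146312i
d^2_{0,0}: k∈[0..2] ⇒ +0.976940 -0.045851 +0.000134 = +0.931223;  D = +0.931223+0.000000i
d^2_{1,0}: k∈[0..1] ⇒ -0.259212 +0.003041 = -0.256170;  D = +0.210276-0.146312i
d^2_{2,0}: single k=0 term ⇒ +0.028078;  D = +0.009759-0.026327i
Y_2^{m'}(θ=2.5865,φ=1.6744) and Σ D·Y over m':
  (+0.0098+0.0263i)·(-0.1050+0.0221i)  (-0.2103-0.1463i)·(+0.0358+0.3442i)  (+0.9312+0.0000i)·(+0.3680+0.0000i)  (+0.2103-0.1463i)·(-0.0358+0.3442i)  (+0.0098-0.0263i)·(-0.1050-0.0221i)
Y_2^0(R⁻¹ n̂) = +0.425122-0.000000i

Re=0.4251 Im=0.0000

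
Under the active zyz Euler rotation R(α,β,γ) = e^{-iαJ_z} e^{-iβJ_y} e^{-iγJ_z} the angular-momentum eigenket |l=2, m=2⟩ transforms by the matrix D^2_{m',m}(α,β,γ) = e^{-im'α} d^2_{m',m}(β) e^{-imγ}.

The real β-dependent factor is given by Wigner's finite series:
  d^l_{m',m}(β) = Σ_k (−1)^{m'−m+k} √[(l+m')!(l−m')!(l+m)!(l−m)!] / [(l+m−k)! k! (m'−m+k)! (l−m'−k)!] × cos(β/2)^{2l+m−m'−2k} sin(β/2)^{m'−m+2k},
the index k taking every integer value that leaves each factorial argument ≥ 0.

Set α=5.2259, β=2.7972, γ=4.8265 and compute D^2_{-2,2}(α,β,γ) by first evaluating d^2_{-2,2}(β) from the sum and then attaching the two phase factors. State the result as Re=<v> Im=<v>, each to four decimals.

Re=0.6572 Im=0.6751

Split into d^2_{-2,2}(β=2.7972) × two z-phases.
Half-angle: c=0.171347, s=0.985211. N=√(1·24·24·1)=24.000000
Admissible k: 4..4 (factorial args all ≥0)
  k=4: (−1)^0·24.0000/(24)·0.1713^0·0.9852^4 = +0.942143
d^2_{-2,2}(2.7972) = +0.942143
Phases: e^{-i·(-2)·5.2259}=-0.517370-0.855762i, e^{-i·(2)·4.8265}=-0.974070+0.226246i ⇒ D=+0.657208+0.675064i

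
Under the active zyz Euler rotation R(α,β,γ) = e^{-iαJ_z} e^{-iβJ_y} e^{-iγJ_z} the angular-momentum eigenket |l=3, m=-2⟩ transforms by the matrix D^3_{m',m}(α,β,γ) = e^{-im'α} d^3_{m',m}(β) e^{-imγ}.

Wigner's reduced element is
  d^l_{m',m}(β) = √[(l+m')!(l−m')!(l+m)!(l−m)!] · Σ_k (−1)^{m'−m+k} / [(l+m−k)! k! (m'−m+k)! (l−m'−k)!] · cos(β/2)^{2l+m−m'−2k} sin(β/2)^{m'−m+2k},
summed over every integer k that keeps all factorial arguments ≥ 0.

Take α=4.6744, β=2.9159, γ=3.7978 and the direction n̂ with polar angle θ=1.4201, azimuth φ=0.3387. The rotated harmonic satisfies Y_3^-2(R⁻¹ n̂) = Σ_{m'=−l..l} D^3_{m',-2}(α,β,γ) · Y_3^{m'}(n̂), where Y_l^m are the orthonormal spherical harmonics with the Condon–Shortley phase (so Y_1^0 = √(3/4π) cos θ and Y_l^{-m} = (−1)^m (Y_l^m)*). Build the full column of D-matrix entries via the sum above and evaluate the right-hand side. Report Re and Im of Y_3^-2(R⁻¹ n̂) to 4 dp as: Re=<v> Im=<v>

Need the full column D^3_{m',-2} for m'=−3..3 at α=4.6744, β=2.9159, γ=3.7978.
cos(β/2)=0.112607, sin(β/2)=0.993640
d^3_{-3,-2}: single k=1 term ⇒ +0.000044;  D = -0.000041+0.000016i
d^3_{-2,-2}: k∈[0..1] ⇒ +0.000002 -0.000794 = -0.000792;  D = +0.000260+0.000748i
d^3_{-1,-2}: k∈[0..1] ⇒ -0.000057 +0.008860 = +0.008803;  D = +0.008419-0.002571i
d^3_{0,-2}: k∈[0..1] ⇒ +0.000870 -0.067703 = -0.066833;  D = -0.017077-0.064615i
d^3_{1,-2}: k∈[0..1] ⇒ -0.008860 +0.344913 = +0.336054;  D = -0.327925+0.073466i
d^3_{2,-2}: k∈[0..1] ⇒ +0.061804 -0.962439 = -0.900635;  D = +0.163370+0.885694i
d^3_{3,-2}: single k=0 term ⇒ -0.267169;  D = -0.264387+0.038449i
Y_3^{m'}(θ=1.4201,φ=0.3387) and Σ D·Y over m':
  (-0.0000+0.0000i)·(+0.2124-0.3427i)  (+0.0003+0.0007i)·(+0.1169-0.0940i)  (+0.0084-0.0026i)·(-0.2674+0.0942i)  (-0.0171-0.0646i)·(-0.1618+0.0000i)  (-0.3279+0.0735i)·(+0.2674+0.0942i)  (+0.1634+0.8857i)·(+0.1169+0.0940i)  (-0.2644+0.0384i)·(-0.2124-0.3427i)
Y_3^-2(R⁻¹ n̂) = -0.088596+0.202075i

Re=-0.0886 Im=0.2021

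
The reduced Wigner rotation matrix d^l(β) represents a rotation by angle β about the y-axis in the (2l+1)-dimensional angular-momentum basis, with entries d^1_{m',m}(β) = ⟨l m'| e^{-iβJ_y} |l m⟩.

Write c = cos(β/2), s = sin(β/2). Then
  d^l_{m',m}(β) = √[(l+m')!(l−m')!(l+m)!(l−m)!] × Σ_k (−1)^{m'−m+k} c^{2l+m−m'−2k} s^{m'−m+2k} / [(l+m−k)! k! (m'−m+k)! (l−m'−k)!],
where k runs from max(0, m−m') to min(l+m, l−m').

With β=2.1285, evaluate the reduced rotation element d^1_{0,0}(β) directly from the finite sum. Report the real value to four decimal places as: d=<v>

d^1_{0,0}(β=2.1285) via Wigner's sum:
Half-angle: c=0.485160, s=0.874425. N=√(1·1·1·1)=1.000000
The bounds max(0,m−m')=0 and min(l+m,l−m')=1 give 2 terms
  k=0: (−1)^0·1.0000/(1)·0.4852^2·0.8744^0 = +0.235380
  k=1: (−1)^1·1.0000/(1)·0.4852^0·0.8744^2 = -0.764620
d^1_{0,0}(2.1285) = +0.235380 -0.764620 = -0.529239

d=-0.5292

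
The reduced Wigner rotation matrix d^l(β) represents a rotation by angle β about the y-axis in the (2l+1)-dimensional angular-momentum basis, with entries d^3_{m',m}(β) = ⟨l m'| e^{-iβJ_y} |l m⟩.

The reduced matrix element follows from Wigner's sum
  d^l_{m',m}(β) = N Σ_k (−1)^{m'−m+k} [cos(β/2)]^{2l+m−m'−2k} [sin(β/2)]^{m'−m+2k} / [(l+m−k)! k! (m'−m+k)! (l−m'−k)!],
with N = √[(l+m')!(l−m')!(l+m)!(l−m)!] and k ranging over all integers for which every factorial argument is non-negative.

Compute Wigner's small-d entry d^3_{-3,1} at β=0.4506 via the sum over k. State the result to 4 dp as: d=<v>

d=0.0092

d^3_{-3,1}(β=0.4506) via Wigner's sum:
c=cos(0.4506/2)=0.974727, s=sin(0.4506/2)=0.223399; N=√[1·720·24·2]=185.903201
k: max(0,(1)−(-3))=4 … min(3+(1),3−(-3))=4
  k=4: (−1)^0·185.9032/(48)·0.9747^2·0.2234^4 = +0.009165
d^3_{-3,1}(0.4506) = +0.009165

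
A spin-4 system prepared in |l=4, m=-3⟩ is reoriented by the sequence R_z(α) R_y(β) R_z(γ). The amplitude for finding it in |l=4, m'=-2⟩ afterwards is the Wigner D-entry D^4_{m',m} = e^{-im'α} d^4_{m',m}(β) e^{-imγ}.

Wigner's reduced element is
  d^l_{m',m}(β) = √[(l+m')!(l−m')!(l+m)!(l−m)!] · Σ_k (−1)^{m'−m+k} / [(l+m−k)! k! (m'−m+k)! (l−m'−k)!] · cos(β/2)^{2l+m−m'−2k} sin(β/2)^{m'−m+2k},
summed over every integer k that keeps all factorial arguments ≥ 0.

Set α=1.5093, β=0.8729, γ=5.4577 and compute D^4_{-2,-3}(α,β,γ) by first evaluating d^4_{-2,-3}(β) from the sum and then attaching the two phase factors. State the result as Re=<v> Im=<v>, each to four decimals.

Split into d^4_{-2,-3}(β=0.8729) × two z-phases.
c=cos(0.8729/2)=0.906258, s=sin(0.8729/2)=0.422725; N=√[2·720·1·5040]=2693.993318
Admissible k: 0..1 (factorial args all ≥0)
  k=0: (−1)^1·2693.9933/(720)·0.9063^7·0.4227^1 = -0.794118
  k=1: (−1)^2·2693.9933/(240)·0.9063^5·0.4227^3 = +0.518344
d^4_{-2,-3}(0.8729) = -0.794118 +0.518344 = -0.275774
Attach z-rotation phases: D = e^{-i(-2)(1.5093)}·(-0.275774)·e^{-i(-3)(5.4577)} = -0.236229-0.142292i

Re=-0.2362 Im=-0.1423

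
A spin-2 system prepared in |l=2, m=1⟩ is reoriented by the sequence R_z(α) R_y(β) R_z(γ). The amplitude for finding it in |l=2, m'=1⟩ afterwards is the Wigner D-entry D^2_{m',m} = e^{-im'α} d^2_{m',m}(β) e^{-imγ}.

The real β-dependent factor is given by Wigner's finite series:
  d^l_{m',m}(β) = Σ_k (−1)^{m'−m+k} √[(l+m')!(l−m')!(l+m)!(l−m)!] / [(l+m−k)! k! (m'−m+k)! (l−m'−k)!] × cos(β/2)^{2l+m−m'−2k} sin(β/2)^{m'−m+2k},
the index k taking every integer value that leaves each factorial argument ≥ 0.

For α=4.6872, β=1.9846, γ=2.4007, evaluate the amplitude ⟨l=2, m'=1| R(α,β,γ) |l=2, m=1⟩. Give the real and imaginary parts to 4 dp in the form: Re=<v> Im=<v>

Split into d^2_{1,1}(β=1.9846) × two z-phases.
With c≡cos(β/2)=0.546766 and s≡sin(β/2)=0.837286, N=[6·1·6·1]^{1/2}=6.000000
k∈{0,1} keeps every argument non-negative
  k=0: (−1)^0·6.0000/(6)·0.5468^4·0.8373^0 = +0.089373
  k=1: (−1)^1·6.0000/(2)·0.5468^2·0.8373^2 = -0.628740
d^2_{1,1}(1.9846) = +0.089373 -0.628740 = -0.539367
Attach z-rotation phases: D = e^{-i(1)(4.6872)}·(-0.539367)·e^{-i(1)(2.4007)} = -0.373952+0.388686i

Re=-0.3740 Im=0.3887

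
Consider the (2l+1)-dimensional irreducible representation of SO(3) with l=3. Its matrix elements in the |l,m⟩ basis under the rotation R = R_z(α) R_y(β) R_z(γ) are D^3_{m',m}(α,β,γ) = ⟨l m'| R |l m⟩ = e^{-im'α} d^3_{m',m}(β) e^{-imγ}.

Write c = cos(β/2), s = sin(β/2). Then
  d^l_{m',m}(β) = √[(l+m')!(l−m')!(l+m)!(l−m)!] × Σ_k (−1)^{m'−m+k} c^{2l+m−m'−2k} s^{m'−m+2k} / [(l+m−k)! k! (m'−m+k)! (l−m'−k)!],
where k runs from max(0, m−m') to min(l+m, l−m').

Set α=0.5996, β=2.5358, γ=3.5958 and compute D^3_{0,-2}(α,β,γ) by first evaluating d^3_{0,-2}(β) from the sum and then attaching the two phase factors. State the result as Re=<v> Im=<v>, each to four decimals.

Split into d^3_{0,-2}(β=2.5358) × two z-phases.
Half-angle: c=0.298286, s=0.954477. N=√(6·6·1·120)=65.726707
Admissible k: 0..1 (factorial args all ≥0)
  k=0: (−1)^2·65.7267/(12)·0.2983^4·0.9545^2 = +0.039502
  k=1: (−1)^3·65.7267/(12)·0.2983^2·0.9545^4 = -0.404471
d^3_{0,-2}(2.5358) = +0.039502 -0.404471 = -0.364969
Attach z-rotation phases: D = e^{-i(0)(0.5996)}·(-0.364969)·e^{-i(-2)(3.5958)} = -0.224454-0.287789i

Re=-0.2245 Im=-0.2878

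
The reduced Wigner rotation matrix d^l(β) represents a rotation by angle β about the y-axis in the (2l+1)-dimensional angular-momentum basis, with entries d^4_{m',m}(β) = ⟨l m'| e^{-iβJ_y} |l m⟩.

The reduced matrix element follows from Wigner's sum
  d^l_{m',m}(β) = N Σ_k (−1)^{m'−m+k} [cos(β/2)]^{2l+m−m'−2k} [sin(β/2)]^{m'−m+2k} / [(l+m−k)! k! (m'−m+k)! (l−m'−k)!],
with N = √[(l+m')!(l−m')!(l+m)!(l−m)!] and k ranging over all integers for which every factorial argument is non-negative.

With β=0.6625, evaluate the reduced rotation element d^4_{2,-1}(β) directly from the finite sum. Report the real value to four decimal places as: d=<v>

d=-0.3041

d^4_{2,-1}(β=0.6625) via Wigner's sum:
c=cos(0.6625/2)=0.945637, s=sin(0.6625/2)=0.325225; N=√[720·2·6·120]=1018.233765
k∈{0,1,2} keeps every argument non-negative
  k=0: (−1)^3·1018.2338/(72)·0.9456^5·0.3252^3 = -0.367866
  k=1: (−1)^4·1018.2338/(48)·0.9456^3·0.3252^5 = +0.065268
  k=2: (−1)^5·1018.2338/(240)·0.9456^1·0.3252^7 = -0.001544
d^4_{2,-1}(0.6625) = -0.367866 +0.065268 -0.001544 = -0.304142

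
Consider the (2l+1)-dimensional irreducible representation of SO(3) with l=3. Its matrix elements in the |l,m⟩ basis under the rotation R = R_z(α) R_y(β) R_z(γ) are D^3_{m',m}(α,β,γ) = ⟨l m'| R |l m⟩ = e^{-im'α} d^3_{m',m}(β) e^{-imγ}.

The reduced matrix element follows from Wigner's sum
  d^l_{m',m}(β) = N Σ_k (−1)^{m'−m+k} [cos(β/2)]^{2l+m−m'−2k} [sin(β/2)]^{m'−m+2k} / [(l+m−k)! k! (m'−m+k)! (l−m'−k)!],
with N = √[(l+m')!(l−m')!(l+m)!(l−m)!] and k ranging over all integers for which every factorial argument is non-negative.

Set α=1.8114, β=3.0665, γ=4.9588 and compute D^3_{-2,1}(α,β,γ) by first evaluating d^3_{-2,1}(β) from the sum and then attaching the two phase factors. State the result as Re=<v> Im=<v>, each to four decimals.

Re=-0.0274 Im=0.1147

First d^3_{-2,1}(β=3.0665), then the phase factors e^{-i(-2)α} and e^{-i(1)γ}:
Half-angle: c=0.037538, s=0.999295. N=√(1·120·24·2)=75.894664
Admissible k: 3..4 (factorial args all ≥0)
  k=3: (−1)^0·75.8947/(12)·0.0375^3·0.9993^3 = +0.000334
  k=4: (−1)^1·75.8947/(24)·0.0375^1·0.9993^5 = -0.118286
d^3_{-2,1}(3.0665) = +0.000334 -0.118286 = -0.117952
Phases: e^{-i·(-2)·1.8114}=-0.886437-0.462850i, e^{-i·(1)·4.9588}=+0.243925+0.969794i ⇒ D=-0.027441+0.114716i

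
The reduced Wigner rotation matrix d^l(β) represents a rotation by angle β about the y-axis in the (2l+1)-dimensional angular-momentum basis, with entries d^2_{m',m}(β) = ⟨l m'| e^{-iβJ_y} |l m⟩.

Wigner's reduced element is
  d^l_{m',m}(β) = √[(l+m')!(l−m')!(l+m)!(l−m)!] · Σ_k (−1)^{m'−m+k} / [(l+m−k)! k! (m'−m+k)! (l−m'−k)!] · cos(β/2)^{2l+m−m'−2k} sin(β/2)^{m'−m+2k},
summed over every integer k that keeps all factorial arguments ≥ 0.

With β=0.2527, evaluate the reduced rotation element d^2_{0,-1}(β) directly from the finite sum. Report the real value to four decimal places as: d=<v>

d=-0.2965

d^2_{0,-1}(β=0.2527) via Wigner's sum:
c=cos(0.2527/2)=0.992028, s=sin(0.2527/2)=0.126014; N=√[2·2·1·6]=4.898979
Admissible k: 0..1 (factorial args all ≥0)
  k=0: (−1)^1·4.8990/(2)·0.9920^3·0.1260^1 = -0.301347
  k=1: (−1)^2·4.8990/(2)·0.9920^1·0.1260^3 = +0.004862
d^2_{0,-1}(0.2527) = -0.301347 +0.004862 = -0.296485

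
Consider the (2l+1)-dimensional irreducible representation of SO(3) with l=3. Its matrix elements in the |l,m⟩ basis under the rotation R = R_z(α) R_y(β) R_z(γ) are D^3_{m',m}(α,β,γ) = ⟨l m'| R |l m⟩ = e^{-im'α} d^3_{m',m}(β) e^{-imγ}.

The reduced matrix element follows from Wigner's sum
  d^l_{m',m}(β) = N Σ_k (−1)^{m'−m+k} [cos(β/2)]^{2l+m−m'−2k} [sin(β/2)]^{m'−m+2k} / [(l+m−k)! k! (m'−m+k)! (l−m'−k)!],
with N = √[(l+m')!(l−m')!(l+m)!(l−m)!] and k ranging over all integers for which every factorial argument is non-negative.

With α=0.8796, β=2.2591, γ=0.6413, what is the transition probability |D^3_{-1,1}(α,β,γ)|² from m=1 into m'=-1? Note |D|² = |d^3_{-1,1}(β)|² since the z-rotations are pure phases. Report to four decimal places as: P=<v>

First d^3_{-1,1}(β=2.2591), then the phase factors e^{-i(-1)α} and e^{-i(1)γ}:
c=cos(2.2591/2)=0.427067, s=sin(2.2591/2)=0.904220; N=√[2·24·24·2]=48.000000
k∈{2,3,4} keeps every argument non-negative
  k=2: (−1)^0·48.0000/(8)·0.4271^4·0.9042^2 = +0.163186
  k=3: (−1)^1·48.0000/(6)·0.4271^2·0.9042^4 = -0.975390
  k=4: (−1)^2·48.0000/(48)·0.4271^0·0.9042^6 = +0.546569
d^3_{-1,1}(2.2591) = +0.163186 -0.975390 +0.546569 = -0.265635
|D^3_{-1,1}|² = |d^3_{-1,1}(β)|² = (-0.265635)² = 0.070562 (the z-rotation phases have unit modulus)

P=0.0706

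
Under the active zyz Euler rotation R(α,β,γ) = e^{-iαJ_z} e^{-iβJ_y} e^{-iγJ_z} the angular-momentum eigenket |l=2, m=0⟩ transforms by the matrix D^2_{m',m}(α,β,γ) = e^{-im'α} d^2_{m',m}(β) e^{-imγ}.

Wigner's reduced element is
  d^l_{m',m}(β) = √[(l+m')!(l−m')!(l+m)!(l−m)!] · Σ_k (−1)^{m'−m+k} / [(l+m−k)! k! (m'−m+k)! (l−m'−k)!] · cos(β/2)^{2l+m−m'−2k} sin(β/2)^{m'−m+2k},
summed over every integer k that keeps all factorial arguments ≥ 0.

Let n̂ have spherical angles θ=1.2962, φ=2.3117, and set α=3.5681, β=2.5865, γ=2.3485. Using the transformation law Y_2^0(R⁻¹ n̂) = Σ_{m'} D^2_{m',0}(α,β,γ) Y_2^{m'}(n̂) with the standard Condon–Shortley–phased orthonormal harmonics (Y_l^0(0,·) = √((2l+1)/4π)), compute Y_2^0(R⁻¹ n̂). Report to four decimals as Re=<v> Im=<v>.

Need the full column D^2_{m',0} for m'=−2..2 at α=3.5681, β=2.5865, γ=2.3485.
cos(β/2)=0.273997, sin(β/2)=0.961731
d^2_{-2,0}: single k=2 term ⇒ +0.170088;  D = +0.111869+0.128121i
d^2_{-1,0}: k∈[1..2] ⇒ +0.048458 -0.597010 = -0.548552;  D = +0.499410+0.226932i
d^2_{0,0}: k∈[0..2] ⇒ +0.005636 -0.277752 +0.855488 = +0.583372;  D = +0.583372+0.000000i
d^2_{1,0}: k∈[0..1] ⇒ -0.048458 +0.597010 = +0.548552;  D = -0.499410+0.226932i
d^2_{2,0}: single k=0 term ⇒ +0.170088;  D = +0.111869-0.128121i
Y_2^{m'}(θ=1.2962,φ=2.3117) and Σ D·Y over m':
  (+0.1119+0.1281i)·(-0.0318+0.3565i)  (+0.4994+0.2269i)·(-0.1361-0.1488i)  (+0.5834+0.0000i)·(-0.2458+0.0000i)  (-0.4994+0.2269i)·(+0.1361-0.1488i)  (+0.1119-0.1281i)·(-0.0318-0.3565i)
Y_2^0(R⁻¹ n̂) = -0.310270+0.000000i

Re=-0.3103 Im=0.0000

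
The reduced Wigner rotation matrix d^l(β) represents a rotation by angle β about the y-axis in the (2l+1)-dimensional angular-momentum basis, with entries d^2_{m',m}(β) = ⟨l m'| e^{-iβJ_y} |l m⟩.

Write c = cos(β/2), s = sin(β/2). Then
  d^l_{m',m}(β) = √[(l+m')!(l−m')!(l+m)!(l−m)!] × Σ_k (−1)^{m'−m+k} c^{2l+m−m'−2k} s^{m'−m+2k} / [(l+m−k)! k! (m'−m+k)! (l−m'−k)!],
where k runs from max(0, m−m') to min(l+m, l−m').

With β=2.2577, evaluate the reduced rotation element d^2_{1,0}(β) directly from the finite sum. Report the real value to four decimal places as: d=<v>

d=0.6005

d^2_{1,0}(β=2.2577) via Wigner's sum:
With c≡cos(β/2)=0.427700 and s≡sin(β/2)=0.903921, N=[6·1·2·2]^{1/2}=4.898979
Admissible k: 0..1 (factorial args all ≥0)
  k=0: (−1)^1·4.8990/(2)·0.4277^3·0.9039^1 = -0.173230
  k=1: (−1)^2·4.8990/(2)·0.4277^1·0.9039^3 = +0.773759
d^2_{1,0}(2.2577) = -0.173230 +0.773759 = +0.600529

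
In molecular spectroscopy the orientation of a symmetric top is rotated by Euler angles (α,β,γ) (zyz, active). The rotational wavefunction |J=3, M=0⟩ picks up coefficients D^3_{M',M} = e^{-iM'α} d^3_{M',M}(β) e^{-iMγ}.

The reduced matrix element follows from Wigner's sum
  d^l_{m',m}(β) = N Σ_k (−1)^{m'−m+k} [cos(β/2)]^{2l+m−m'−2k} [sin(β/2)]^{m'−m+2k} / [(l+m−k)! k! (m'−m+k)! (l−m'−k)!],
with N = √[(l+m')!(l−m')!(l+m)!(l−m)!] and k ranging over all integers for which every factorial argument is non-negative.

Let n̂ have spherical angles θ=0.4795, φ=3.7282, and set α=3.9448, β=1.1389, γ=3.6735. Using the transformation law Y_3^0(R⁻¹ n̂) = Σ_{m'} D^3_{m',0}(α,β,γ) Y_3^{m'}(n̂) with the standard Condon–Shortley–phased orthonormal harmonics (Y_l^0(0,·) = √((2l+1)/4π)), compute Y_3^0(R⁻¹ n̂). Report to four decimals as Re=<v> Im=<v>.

Need the full column D^3_{m',0} for m'=−3..3 at α=3.9448, β=1.1389, γ=3.6735.
cos(β/2)=0.842198, sin(β/2)=0.539169
d^3_{-3,0}: single k=3 term ⇒ +0.418728;  D = +0.311474-0.279851i
d^3_{-2,0}: k∈[2..3] ⇒ +0.801063 -0.328313 = +0.472750;  D = -0.016835+0.472450i
d^3_{-1,0}: k∈[1..3] ⇒ +0.791381 -0.973035 +0.132932 = -0.048722;  D = +0.033833+0.035060i
d^3_{0,0}: k∈[0..3] ⇒ +0.356849 -1.316280 +0.539473 -0.024567 = -0.444525;  D = -0.444525+0.000000i
d^3_{1,0}: k∈[0..2] ⇒ -0.791381 +0.973035 -0.132932 = +0.048722;  D = -0.033833+0.035060i
d^3_{2,0}: k∈[0..1] ⇒ +0.801063 -0.328313 = +0.472750;  D = -0.016835-0.472450i
d^3_{3,0}: single k=0 term ⇒ -0.418728;  D = -0.311474-0.279851i
Y_3^{m'}(θ=0.4795,φ=3.7282) and Σ D·Y over m':
  (+0.3115-0.2799i)·(+0.0077+0.0402i)  (-0.0168+0.4724i)·(+0.0747-0.1779i)  (+0.0338+0.0351i)·(-0.3645+0.2423i)  (-0.4445+0.0000i)·(+0.3099+0.0000i)  (-0.0338+0.0351i)·(+0.3645+0.2423i)  (-0.0168-0.4724i)·(+0.0747+0.1779i)  (-0.3115-0.2799i)·(-0.0077+0.0402i)
Y_3^0(R⁻¹ n̂) = +0.013530+0.000000i

Re=0.0135 Im=0.0000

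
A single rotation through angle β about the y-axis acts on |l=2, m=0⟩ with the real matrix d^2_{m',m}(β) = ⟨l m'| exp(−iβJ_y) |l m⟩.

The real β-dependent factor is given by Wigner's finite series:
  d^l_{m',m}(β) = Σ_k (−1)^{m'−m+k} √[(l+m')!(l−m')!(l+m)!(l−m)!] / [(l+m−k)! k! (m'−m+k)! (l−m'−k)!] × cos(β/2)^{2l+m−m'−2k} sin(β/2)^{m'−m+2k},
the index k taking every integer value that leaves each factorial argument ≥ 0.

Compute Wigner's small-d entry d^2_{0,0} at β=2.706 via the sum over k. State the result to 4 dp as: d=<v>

d^2_{0,0}(β=2.706) via Wigner's sum:
With c≡cos(β/2)=0.216079 and s≡sin(β/2)=0.976376, N=[2·2·2·2]^{1/2}=4.000000
Admissible k: 0..2 (factorial args all ≥0)
  k=0: (−1)^0·4.0000/(4)·0.2161^4·0.9764^0 = +0.002180
  k=1: (−1)^1·4.0000/(1)·0.2161^2·0.9764^2 = -0.178040
  k=2: (−1)^2·4.0000/(4)·0.2161^0·0.9764^4 = +0.908800
d^2_{0,0}(2.706) = +0.002180 -0.178040 +0.908800 = +0.732940

d=0.7329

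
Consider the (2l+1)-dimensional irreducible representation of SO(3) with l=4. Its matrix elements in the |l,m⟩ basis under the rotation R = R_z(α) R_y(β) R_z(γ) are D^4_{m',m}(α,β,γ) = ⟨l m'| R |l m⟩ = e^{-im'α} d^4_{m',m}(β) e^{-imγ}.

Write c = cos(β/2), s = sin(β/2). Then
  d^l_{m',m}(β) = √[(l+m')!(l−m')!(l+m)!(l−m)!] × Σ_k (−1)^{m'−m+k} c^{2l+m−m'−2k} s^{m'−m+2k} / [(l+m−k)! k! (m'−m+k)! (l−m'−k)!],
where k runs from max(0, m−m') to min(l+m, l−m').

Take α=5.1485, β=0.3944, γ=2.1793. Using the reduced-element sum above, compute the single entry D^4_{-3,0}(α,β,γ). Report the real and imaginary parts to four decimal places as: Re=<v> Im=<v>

Re=-0.0748 Im=0.0201

D^4_{-3,0}(5.1485,0.3944,2.1793) = e^{-i·-3·5.1485}·d^4_{-3,0}(0.3944)·e^{-i·0·2.1793}. Compute d first:
Half-angle: c=0.980619, s=0.195924. N=√(1·5040·24·24)=1703.830978
The bounds max(0,m−m')=3 and min(l+m,l−m')=4 give 2 terms
  k=3: (−1)^0·1703.8310/(144)·0.9806^5·0.1959^3 = +0.080692
  k=4: (−1)^1·1703.8310/(144)·0.9806^3·0.1959^5 = -0.003221
d^4_{-3,0}(0.3944) = +0.080692 -0.003221 = +0.077471
Attach z-rotation phases: D = e^{-i(-3)(5.1485)}·(+0.077471)·e^{-i(0)(2.1793)} = -0.074818+0.020101i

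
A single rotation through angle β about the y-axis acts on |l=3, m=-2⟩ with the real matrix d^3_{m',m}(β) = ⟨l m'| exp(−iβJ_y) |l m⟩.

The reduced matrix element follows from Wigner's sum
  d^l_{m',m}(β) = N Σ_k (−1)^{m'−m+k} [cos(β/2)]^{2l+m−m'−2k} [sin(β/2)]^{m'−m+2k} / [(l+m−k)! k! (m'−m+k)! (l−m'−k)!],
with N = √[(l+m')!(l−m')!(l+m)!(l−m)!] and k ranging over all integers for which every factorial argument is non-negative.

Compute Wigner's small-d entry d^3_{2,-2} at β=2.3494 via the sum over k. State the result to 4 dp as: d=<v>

d=-0.0774

d^3_{2,-2}(β=2.3494) via Wigner's sum:
Half-angle: c=0.385820, s=0.922574. N=√(120·1·1·120)=120.000000
The bounds max(0,m−m')=0 and min(l+m,l−m')=1 give 2 terms
  k=0: (−1)^4·120.0000/(24)·0.3858^2·0.9226^4 = +0.539193
  k=1: (−1)^5·120.0000/(120)·0.3858^0·0.9226^6 = -0.616606
d^3_{2,-2}(2.3494) = +0.539193 -0.616606 = -0.077413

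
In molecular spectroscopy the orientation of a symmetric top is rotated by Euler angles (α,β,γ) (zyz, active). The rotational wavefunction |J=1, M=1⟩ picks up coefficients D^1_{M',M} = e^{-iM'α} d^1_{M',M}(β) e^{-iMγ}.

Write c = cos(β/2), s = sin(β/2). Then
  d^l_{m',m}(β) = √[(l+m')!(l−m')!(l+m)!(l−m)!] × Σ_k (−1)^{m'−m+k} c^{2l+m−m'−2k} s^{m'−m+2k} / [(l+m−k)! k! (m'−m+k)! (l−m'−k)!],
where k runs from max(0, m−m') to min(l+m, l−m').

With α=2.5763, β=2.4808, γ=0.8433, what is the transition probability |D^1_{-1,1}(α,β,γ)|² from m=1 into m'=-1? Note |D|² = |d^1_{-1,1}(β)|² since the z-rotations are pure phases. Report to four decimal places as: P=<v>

P=0.8006

Split into d^1_{-1,1}(β=2.4808) × two z-phases.
c=cos(2.4808/2)=0.324418, s=sin(2.4808/2)=0.945914; N=√[1·2·2·1]=2.000000
k: max(0,(1)−(-1))=2 … min(1+(1),1−(-1))=2
  k=2: (−1)^0·2.0000/(2)·0.3244^0·0.9459^2 = +0.894753
d^1_{-1,1}(2.4808) = +0.894753
|D^1_{-1,1}|² = |d^1_{-1,1}(β)|² = (+0.894753)² = 0.800583 (the z-rotation phases have unit modulus)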